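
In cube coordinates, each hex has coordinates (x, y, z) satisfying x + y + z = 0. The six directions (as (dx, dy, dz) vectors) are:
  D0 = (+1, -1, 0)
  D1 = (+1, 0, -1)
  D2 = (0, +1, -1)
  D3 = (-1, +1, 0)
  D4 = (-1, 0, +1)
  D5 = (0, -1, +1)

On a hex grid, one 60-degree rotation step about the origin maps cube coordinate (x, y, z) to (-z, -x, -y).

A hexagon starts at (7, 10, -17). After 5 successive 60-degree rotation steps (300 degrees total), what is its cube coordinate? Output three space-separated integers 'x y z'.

Start: (7, 10, -17)
Step 1: (7, 10, -17) -> (-(-17), -(7), -(10)) = (17, -7, -10)
Step 2: (17, -7, -10) -> (-(-10), -(17), -(-7)) = (10, -17, 7)
Step 3: (10, -17, 7) -> (-(7), -(10), -(-17)) = (-7, -10, 17)
Step 4: (-7, -10, 17) -> (-(17), -(-7), -(-10)) = (-17, 7, 10)
Step 5: (-17, 7, 10) -> (-(10), -(-17), -(7)) = (-10, 17, -7)

Answer: -10 17 -7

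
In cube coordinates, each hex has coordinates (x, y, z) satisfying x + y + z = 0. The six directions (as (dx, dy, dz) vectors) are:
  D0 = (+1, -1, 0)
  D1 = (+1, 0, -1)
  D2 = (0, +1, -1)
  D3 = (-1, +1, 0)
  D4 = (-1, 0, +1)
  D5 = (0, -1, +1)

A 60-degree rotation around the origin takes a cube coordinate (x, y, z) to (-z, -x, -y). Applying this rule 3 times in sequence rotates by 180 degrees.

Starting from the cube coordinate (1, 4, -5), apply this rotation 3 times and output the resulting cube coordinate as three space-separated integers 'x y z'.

Answer: -1 -4 5

Derivation:
Start: (1, 4, -5)
Step 1: (1, 4, -5) -> (-(-5), -(1), -(4)) = (5, -1, -4)
Step 2: (5, -1, -4) -> (-(-4), -(5), -(-1)) = (4, -5, 1)
Step 3: (4, -5, 1) -> (-(1), -(4), -(-5)) = (-1, -4, 5)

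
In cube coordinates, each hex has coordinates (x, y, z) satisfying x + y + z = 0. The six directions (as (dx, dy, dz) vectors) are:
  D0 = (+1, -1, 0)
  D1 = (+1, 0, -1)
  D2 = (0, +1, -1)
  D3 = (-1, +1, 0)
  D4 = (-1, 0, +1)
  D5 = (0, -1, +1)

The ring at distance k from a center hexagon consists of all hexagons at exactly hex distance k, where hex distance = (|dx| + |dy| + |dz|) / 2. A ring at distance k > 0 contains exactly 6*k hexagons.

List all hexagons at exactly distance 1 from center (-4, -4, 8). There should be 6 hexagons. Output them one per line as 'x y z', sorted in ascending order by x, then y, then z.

Walk ring at distance 1 from (-4, -4, 8):
Start at center + D4*1 = (-5, -4, 9)
  hex 0: (-5, -4, 9)
  hex 1: (-4, -5, 9)
  hex 2: (-3, -5, 8)
  hex 3: (-3, -4, 7)
  hex 4: (-4, -3, 7)
  hex 5: (-5, -3, 8)
Sorted: 6 hexes.

Answer: -5 -4 9
-5 -3 8
-4 -5 9
-4 -3 7
-3 -5 8
-3 -4 7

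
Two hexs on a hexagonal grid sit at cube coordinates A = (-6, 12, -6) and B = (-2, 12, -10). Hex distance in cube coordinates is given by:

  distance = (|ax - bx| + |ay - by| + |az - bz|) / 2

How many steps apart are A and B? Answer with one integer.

|ax - bx| = |-6 - (-2)| = 4
|ay - by| = |12 - 12| = 0
|az - bz| = |-6 - (-10)| = 4
distance = (4 + 0 + 4) / 2 = 8 / 2 = 4

Answer: 4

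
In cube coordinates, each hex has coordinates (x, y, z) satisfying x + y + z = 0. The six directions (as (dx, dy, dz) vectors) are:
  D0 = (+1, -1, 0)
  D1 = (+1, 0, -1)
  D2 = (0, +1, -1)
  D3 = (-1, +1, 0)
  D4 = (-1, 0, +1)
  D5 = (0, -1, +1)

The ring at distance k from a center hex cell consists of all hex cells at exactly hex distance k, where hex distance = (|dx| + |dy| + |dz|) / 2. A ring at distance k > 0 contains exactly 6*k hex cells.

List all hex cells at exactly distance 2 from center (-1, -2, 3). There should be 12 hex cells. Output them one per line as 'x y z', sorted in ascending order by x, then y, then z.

Walk ring at distance 2 from (-1, -2, 3):
Start at center + D4*2 = (-3, -2, 5)
  hex 0: (-3, -2, 5)
  hex 1: (-2, -3, 5)
  hex 2: (-1, -4, 5)
  hex 3: (0, -4, 4)
  hex 4: (1, -4, 3)
  hex 5: (1, -3, 2)
  hex 6: (1, -2, 1)
  hex 7: (0, -1, 1)
  hex 8: (-1, 0, 1)
  hex 9: (-2, 0, 2)
  hex 10: (-3, 0, 3)
  hex 11: (-3, -1, 4)
Sorted: 12 hexes.

Answer: -3 -2 5
-3 -1 4
-3 0 3
-2 -3 5
-2 0 2
-1 -4 5
-1 0 1
0 -4 4
0 -1 1
1 -4 3
1 -3 2
1 -2 1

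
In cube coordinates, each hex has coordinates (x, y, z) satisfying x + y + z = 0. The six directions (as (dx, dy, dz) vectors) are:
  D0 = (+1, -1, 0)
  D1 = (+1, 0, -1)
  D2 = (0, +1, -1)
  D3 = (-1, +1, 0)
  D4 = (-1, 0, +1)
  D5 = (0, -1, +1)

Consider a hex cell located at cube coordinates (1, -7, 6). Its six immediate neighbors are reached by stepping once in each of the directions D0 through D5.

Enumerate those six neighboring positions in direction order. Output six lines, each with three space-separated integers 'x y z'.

Center: (1, -7, 6). Add each direction:
  D0: (1, -7, 6) + (1, -1, 0) = (2, -8, 6)
  D1: (1, -7, 6) + (1, 0, -1) = (2, -7, 5)
  D2: (1, -7, 6) + (0, 1, -1) = (1, -6, 5)
  D3: (1, -7, 6) + (-1, 1, 0) = (0, -6, 6)
  D4: (1, -7, 6) + (-1, 0, 1) = (0, -7, 7)
  D5: (1, -7, 6) + (0, -1, 1) = (1, -8, 7)

Answer: 2 -8 6
2 -7 5
1 -6 5
0 -6 6
0 -7 7
1 -8 7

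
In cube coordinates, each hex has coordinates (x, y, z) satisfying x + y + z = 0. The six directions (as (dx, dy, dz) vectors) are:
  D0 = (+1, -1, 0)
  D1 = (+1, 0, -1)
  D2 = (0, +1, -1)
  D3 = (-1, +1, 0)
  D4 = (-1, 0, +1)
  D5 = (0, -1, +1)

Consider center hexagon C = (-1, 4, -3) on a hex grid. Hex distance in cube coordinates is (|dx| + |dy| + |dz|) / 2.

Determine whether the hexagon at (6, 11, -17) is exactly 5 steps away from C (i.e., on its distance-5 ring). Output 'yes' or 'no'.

|px - cx| = |6 - (-1)| = 7
|py - cy| = |11 - 4| = 7
|pz - cz| = |-17 - (-3)| = 14
distance = (7+7+14)/2 = 28/2 = 14
radius = 5; distance != radius -> no

Answer: no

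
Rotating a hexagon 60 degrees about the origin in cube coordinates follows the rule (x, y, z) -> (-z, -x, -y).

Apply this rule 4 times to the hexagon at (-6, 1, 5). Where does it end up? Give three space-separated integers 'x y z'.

Answer: 5 -6 1

Derivation:
Start: (-6, 1, 5)
Step 1: (-6, 1, 5) -> (-(5), -(-6), -(1)) = (-5, 6, -1)
Step 2: (-5, 6, -1) -> (-(-1), -(-5), -(6)) = (1, 5, -6)
Step 3: (1, 5, -6) -> (-(-6), -(1), -(5)) = (6, -1, -5)
Step 4: (6, -1, -5) -> (-(-5), -(6), -(-1)) = (5, -6, 1)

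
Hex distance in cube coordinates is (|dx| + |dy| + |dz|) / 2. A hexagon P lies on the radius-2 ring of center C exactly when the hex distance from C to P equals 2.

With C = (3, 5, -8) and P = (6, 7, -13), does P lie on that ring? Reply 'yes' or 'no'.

Answer: no

Derivation:
|px - cx| = |6 - 3| = 3
|py - cy| = |7 - 5| = 2
|pz - cz| = |-13 - (-8)| = 5
distance = (3+2+5)/2 = 10/2 = 5
radius = 2; distance != radius -> no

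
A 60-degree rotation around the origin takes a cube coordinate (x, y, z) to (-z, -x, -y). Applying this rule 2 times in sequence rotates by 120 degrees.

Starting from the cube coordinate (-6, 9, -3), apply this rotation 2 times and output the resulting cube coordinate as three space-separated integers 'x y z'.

Start: (-6, 9, -3)
Step 1: (-6, 9, -3) -> (-(-3), -(-6), -(9)) = (3, 6, -9)
Step 2: (3, 6, -9) -> (-(-9), -(3), -(6)) = (9, -3, -6)

Answer: 9 -3 -6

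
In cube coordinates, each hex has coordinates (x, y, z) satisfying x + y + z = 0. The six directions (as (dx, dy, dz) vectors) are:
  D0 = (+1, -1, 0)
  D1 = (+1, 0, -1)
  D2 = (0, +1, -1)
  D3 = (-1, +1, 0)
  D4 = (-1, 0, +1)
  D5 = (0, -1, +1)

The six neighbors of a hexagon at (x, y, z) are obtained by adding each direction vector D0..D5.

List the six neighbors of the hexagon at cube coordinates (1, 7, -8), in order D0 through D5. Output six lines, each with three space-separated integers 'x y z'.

Answer: 2 6 -8
2 7 -9
1 8 -9
0 8 -8
0 7 -7
1 6 -7

Derivation:
Center: (1, 7, -8). Add each direction:
  D0: (1, 7, -8) + (1, -1, 0) = (2, 6, -8)
  D1: (1, 7, -8) + (1, 0, -1) = (2, 7, -9)
  D2: (1, 7, -8) + (0, 1, -1) = (1, 8, -9)
  D3: (1, 7, -8) + (-1, 1, 0) = (0, 8, -8)
  D4: (1, 7, -8) + (-1, 0, 1) = (0, 7, -7)
  D5: (1, 7, -8) + (0, -1, 1) = (1, 6, -7)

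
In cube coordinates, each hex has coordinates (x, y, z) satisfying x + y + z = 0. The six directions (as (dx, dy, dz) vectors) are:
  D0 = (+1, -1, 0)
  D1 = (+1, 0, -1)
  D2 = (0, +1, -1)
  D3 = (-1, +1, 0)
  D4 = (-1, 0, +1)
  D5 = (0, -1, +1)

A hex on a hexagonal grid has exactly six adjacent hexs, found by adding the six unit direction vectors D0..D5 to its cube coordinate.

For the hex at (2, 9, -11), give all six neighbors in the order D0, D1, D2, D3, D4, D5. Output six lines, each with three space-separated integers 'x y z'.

Answer: 3 8 -11
3 9 -12
2 10 -12
1 10 -11
1 9 -10
2 8 -10

Derivation:
Center: (2, 9, -11). Add each direction:
  D0: (2, 9, -11) + (1, -1, 0) = (3, 8, -11)
  D1: (2, 9, -11) + (1, 0, -1) = (3, 9, -12)
  D2: (2, 9, -11) + (0, 1, -1) = (2, 10, -12)
  D3: (2, 9, -11) + (-1, 1, 0) = (1, 10, -11)
  D4: (2, 9, -11) + (-1, 0, 1) = (1, 9, -10)
  D5: (2, 9, -11) + (0, -1, 1) = (2, 8, -10)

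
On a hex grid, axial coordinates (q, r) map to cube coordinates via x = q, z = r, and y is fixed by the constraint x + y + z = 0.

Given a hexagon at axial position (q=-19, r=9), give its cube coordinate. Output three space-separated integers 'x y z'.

Answer: -19 10 9

Derivation:
x = q = -19
z = r = 9
y = -x - z = -(-19) - (9) = 10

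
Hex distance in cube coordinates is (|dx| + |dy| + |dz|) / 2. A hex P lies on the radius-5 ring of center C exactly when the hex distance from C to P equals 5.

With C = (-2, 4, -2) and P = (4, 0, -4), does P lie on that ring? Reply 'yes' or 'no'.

Answer: no

Derivation:
|px - cx| = |4 - (-2)| = 6
|py - cy| = |0 - 4| = 4
|pz - cz| = |-4 - (-2)| = 2
distance = (6+4+2)/2 = 12/2 = 6
radius = 5; distance != radius -> no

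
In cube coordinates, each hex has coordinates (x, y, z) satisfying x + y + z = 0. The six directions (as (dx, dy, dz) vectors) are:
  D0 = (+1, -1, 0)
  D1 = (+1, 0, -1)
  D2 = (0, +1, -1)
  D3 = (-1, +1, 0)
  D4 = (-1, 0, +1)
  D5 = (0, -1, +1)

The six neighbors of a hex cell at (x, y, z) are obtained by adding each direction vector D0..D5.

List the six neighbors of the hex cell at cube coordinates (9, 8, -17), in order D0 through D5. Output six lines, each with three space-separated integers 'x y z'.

Center: (9, 8, -17). Add each direction:
  D0: (9, 8, -17) + (1, -1, 0) = (10, 7, -17)
  D1: (9, 8, -17) + (1, 0, -1) = (10, 8, -18)
  D2: (9, 8, -17) + (0, 1, -1) = (9, 9, -18)
  D3: (9, 8, -17) + (-1, 1, 0) = (8, 9, -17)
  D4: (9, 8, -17) + (-1, 0, 1) = (8, 8, -16)
  D5: (9, 8, -17) + (0, -1, 1) = (9, 7, -16)

Answer: 10 7 -17
10 8 -18
9 9 -18
8 9 -17
8 8 -16
9 7 -16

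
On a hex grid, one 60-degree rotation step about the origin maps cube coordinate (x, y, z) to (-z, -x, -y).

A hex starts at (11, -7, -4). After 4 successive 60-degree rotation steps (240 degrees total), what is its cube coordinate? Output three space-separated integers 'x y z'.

Answer: -4 11 -7

Derivation:
Start: (11, -7, -4)
Step 1: (11, -7, -4) -> (-(-4), -(11), -(-7)) = (4, -11, 7)
Step 2: (4, -11, 7) -> (-(7), -(4), -(-11)) = (-7, -4, 11)
Step 3: (-7, -4, 11) -> (-(11), -(-7), -(-4)) = (-11, 7, 4)
Step 4: (-11, 7, 4) -> (-(4), -(-11), -(7)) = (-4, 11, -7)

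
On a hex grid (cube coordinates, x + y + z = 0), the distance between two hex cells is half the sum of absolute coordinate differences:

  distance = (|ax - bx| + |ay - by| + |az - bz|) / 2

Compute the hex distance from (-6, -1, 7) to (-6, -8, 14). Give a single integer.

Answer: 7

Derivation:
|ax - bx| = |-6 - (-6)| = 0
|ay - by| = |-1 - (-8)| = 7
|az - bz| = |7 - 14| = 7
distance = (0 + 7 + 7) / 2 = 14 / 2 = 7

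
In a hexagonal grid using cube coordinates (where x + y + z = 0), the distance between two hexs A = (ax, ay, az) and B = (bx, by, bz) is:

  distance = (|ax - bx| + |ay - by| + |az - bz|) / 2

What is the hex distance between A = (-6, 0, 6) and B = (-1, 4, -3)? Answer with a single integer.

Answer: 9

Derivation:
|ax - bx| = |-6 - (-1)| = 5
|ay - by| = |0 - 4| = 4
|az - bz| = |6 - (-3)| = 9
distance = (5 + 4 + 9) / 2 = 18 / 2 = 9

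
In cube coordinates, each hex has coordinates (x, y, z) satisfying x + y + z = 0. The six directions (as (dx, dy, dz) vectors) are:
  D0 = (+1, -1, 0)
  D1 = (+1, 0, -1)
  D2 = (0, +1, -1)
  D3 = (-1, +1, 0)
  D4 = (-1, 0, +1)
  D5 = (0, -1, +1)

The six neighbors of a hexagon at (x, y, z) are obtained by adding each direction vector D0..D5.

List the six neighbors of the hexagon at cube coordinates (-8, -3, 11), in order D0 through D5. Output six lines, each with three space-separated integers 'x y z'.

Answer: -7 -4 11
-7 -3 10
-8 -2 10
-9 -2 11
-9 -3 12
-8 -4 12

Derivation:
Center: (-8, -3, 11). Add each direction:
  D0: (-8, -3, 11) + (1, -1, 0) = (-7, -4, 11)
  D1: (-8, -3, 11) + (1, 0, -1) = (-7, -3, 10)
  D2: (-8, -3, 11) + (0, 1, -1) = (-8, -2, 10)
  D3: (-8, -3, 11) + (-1, 1, 0) = (-9, -2, 11)
  D4: (-8, -3, 11) + (-1, 0, 1) = (-9, -3, 12)
  D5: (-8, -3, 11) + (0, -1, 1) = (-8, -4, 12)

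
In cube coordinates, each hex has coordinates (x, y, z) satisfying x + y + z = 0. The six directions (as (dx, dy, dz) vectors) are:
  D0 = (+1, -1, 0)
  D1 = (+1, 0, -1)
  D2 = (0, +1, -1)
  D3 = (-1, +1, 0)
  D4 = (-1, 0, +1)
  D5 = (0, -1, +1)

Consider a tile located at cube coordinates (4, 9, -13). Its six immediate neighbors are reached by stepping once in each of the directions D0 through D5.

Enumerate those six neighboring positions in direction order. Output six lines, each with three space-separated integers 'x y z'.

Answer: 5 8 -13
5 9 -14
4 10 -14
3 10 -13
3 9 -12
4 8 -12

Derivation:
Center: (4, 9, -13). Add each direction:
  D0: (4, 9, -13) + (1, -1, 0) = (5, 8, -13)
  D1: (4, 9, -13) + (1, 0, -1) = (5, 9, -14)
  D2: (4, 9, -13) + (0, 1, -1) = (4, 10, -14)
  D3: (4, 9, -13) + (-1, 1, 0) = (3, 10, -13)
  D4: (4, 9, -13) + (-1, 0, 1) = (3, 9, -12)
  D5: (4, 9, -13) + (0, -1, 1) = (4, 8, -12)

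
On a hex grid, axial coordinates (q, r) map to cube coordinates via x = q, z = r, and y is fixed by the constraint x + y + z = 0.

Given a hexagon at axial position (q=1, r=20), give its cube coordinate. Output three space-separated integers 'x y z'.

x = q = 1
z = r = 20
y = -x - z = -(1) - (20) = -21

Answer: 1 -21 20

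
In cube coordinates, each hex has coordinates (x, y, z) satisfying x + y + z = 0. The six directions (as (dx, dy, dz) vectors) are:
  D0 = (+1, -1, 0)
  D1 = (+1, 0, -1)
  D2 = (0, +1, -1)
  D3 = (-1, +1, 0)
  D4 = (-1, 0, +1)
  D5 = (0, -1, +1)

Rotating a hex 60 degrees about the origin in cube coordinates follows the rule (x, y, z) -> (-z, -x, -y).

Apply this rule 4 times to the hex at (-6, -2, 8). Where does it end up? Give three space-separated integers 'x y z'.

Answer: 8 -6 -2

Derivation:
Start: (-6, -2, 8)
Step 1: (-6, -2, 8) -> (-(8), -(-6), -(-2)) = (-8, 6, 2)
Step 2: (-8, 6, 2) -> (-(2), -(-8), -(6)) = (-2, 8, -6)
Step 3: (-2, 8, -6) -> (-(-6), -(-2), -(8)) = (6, 2, -8)
Step 4: (6, 2, -8) -> (-(-8), -(6), -(2)) = (8, -6, -2)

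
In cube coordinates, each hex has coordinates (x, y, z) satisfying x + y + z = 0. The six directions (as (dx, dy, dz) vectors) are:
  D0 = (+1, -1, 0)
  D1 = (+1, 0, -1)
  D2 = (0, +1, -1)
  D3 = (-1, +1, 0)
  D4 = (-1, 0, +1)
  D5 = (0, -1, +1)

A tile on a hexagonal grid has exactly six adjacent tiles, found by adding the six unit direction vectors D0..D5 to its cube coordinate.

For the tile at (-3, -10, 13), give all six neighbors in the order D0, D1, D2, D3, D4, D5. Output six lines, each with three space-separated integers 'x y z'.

Center: (-3, -10, 13). Add each direction:
  D0: (-3, -10, 13) + (1, -1, 0) = (-2, -11, 13)
  D1: (-3, -10, 13) + (1, 0, -1) = (-2, -10, 12)
  D2: (-3, -10, 13) + (0, 1, -1) = (-3, -9, 12)
  D3: (-3, -10, 13) + (-1, 1, 0) = (-4, -9, 13)
  D4: (-3, -10, 13) + (-1, 0, 1) = (-4, -10, 14)
  D5: (-3, -10, 13) + (0, -1, 1) = (-3, -11, 14)

Answer: -2 -11 13
-2 -10 12
-3 -9 12
-4 -9 13
-4 -10 14
-3 -11 14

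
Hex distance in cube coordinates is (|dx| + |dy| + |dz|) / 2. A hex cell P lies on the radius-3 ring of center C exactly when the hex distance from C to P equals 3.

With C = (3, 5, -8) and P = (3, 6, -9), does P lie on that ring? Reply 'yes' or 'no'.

|px - cx| = |3 - 3| = 0
|py - cy| = |6 - 5| = 1
|pz - cz| = |-9 - (-8)| = 1
distance = (0+1+1)/2 = 2/2 = 1
radius = 3; distance != radius -> no

Answer: no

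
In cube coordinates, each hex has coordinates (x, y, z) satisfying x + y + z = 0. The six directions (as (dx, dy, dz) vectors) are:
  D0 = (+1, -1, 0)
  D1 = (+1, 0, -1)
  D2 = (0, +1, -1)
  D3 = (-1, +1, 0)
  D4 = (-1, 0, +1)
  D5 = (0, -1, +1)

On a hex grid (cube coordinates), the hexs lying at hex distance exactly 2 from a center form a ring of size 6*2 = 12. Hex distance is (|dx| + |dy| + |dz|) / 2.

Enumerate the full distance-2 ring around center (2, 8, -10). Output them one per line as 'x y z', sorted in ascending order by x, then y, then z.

Answer: 0 8 -8
0 9 -9
0 10 -10
1 7 -8
1 10 -11
2 6 -8
2 10 -12
3 6 -9
3 9 -12
4 6 -10
4 7 -11
4 8 -12

Derivation:
Walk ring at distance 2 from (2, 8, -10):
Start at center + D4*2 = (0, 8, -8)
  hex 0: (0, 8, -8)
  hex 1: (1, 7, -8)
  hex 2: (2, 6, -8)
  hex 3: (3, 6, -9)
  hex 4: (4, 6, -10)
  hex 5: (4, 7, -11)
  hex 6: (4, 8, -12)
  hex 7: (3, 9, -12)
  hex 8: (2, 10, -12)
  hex 9: (1, 10, -11)
  hex 10: (0, 10, -10)
  hex 11: (0, 9, -9)
Sorted: 12 hexes.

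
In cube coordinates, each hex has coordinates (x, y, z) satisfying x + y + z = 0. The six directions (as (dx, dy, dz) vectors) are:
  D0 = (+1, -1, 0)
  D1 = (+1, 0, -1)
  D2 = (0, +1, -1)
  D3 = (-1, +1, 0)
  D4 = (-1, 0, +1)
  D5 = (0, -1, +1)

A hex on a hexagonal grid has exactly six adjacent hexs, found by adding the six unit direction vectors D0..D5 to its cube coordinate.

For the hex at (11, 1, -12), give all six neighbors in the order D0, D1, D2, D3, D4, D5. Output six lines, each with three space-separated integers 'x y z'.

Center: (11, 1, -12). Add each direction:
  D0: (11, 1, -12) + (1, -1, 0) = (12, 0, -12)
  D1: (11, 1, -12) + (1, 0, -1) = (12, 1, -13)
  D2: (11, 1, -12) + (0, 1, -1) = (11, 2, -13)
  D3: (11, 1, -12) + (-1, 1, 0) = (10, 2, -12)
  D4: (11, 1, -12) + (-1, 0, 1) = (10, 1, -11)
  D5: (11, 1, -12) + (0, -1, 1) = (11, 0, -11)

Answer: 12 0 -12
12 1 -13
11 2 -13
10 2 -12
10 1 -11
11 0 -11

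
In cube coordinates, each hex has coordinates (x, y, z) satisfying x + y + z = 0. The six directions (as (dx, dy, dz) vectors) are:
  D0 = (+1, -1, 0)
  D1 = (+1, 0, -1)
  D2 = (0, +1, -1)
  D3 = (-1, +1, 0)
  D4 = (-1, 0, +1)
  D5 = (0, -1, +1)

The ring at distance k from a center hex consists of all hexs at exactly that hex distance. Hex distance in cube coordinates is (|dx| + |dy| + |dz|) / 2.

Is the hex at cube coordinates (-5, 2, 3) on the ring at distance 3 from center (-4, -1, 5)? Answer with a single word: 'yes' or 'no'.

|px - cx| = |-5 - (-4)| = 1
|py - cy| = |2 - (-1)| = 3
|pz - cz| = |3 - 5| = 2
distance = (1+3+2)/2 = 6/2 = 3
radius = 3; distance == radius -> yes

Answer: yes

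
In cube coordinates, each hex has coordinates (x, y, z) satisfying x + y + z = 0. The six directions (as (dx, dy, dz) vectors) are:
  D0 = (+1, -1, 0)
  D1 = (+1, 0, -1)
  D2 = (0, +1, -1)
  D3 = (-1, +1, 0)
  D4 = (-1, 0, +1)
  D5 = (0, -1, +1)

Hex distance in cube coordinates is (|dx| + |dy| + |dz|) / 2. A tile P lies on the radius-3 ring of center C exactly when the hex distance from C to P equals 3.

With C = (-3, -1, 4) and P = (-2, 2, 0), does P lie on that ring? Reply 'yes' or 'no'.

Answer: no

Derivation:
|px - cx| = |-2 - (-3)| = 1
|py - cy| = |2 - (-1)| = 3
|pz - cz| = |0 - 4| = 4
distance = (1+3+4)/2 = 8/2 = 4
radius = 3; distance != radius -> no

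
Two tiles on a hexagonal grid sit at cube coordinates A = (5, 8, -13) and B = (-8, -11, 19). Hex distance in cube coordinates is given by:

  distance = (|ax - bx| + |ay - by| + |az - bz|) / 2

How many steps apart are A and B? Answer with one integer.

Answer: 32

Derivation:
|ax - bx| = |5 - (-8)| = 13
|ay - by| = |8 - (-11)| = 19
|az - bz| = |-13 - 19| = 32
distance = (13 + 19 + 32) / 2 = 64 / 2 = 32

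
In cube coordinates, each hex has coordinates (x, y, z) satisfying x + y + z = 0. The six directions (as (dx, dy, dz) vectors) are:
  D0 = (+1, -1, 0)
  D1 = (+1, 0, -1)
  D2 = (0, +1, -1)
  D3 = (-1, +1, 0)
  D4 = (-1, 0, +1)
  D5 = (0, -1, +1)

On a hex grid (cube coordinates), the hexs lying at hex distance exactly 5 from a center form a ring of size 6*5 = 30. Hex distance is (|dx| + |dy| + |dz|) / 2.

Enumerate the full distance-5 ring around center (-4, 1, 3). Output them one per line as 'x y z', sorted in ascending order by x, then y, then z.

Walk ring at distance 5 from (-4, 1, 3):
Start at center + D4*5 = (-9, 1, 8)
  hex 0: (-9, 1, 8)
  hex 1: (-8, 0, 8)
  hex 2: (-7, -1, 8)
  hex 3: (-6, -2, 8)
  hex 4: (-5, -3, 8)
  hex 5: (-4, -4, 8)
  hex 6: (-3, -4, 7)
  hex 7: (-2, -4, 6)
  hex 8: (-1, -4, 5)
  hex 9: (0, -4, 4)
  hex 10: (1, -4, 3)
  hex 11: (1, -3, 2)
  hex 12: (1, -2, 1)
  hex 13: (1, -1, 0)
  hex 14: (1, 0, -1)
  hex 15: (1, 1, -2)
  hex 16: (0, 2, -2)
  hex 17: (-1, 3, -2)
  hex 18: (-2, 4, -2)
  hex 19: (-3, 5, -2)
  hex 20: (-4, 6, -2)
  hex 21: (-5, 6, -1)
  hex 22: (-6, 6, 0)
  hex 23: (-7, 6, 1)
  hex 24: (-8, 6, 2)
  hex 25: (-9, 6, 3)
  hex 26: (-9, 5, 4)
  hex 27: (-9, 4, 5)
  hex 28: (-9, 3, 6)
  hex 29: (-9, 2, 7)
Sorted: 30 hexes.

Answer: -9 1 8
-9 2 7
-9 3 6
-9 4 5
-9 5 4
-9 6 3
-8 0 8
-8 6 2
-7 -1 8
-7 6 1
-6 -2 8
-6 6 0
-5 -3 8
-5 6 -1
-4 -4 8
-4 6 -2
-3 -4 7
-3 5 -2
-2 -4 6
-2 4 -2
-1 -4 5
-1 3 -2
0 -4 4
0 2 -2
1 -4 3
1 -3 2
1 -2 1
1 -1 0
1 0 -1
1 1 -2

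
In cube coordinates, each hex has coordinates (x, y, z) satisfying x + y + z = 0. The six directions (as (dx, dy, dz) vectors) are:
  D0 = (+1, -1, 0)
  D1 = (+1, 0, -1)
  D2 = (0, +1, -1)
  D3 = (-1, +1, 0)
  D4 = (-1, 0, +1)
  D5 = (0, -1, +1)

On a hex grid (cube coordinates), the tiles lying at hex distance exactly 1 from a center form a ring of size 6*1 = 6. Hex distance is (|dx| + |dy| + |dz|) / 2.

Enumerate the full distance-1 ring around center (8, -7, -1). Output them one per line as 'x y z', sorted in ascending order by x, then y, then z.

Walk ring at distance 1 from (8, -7, -1):
Start at center + D4*1 = (7, -7, 0)
  hex 0: (7, -7, 0)
  hex 1: (8, -8, 0)
  hex 2: (9, -8, -1)
  hex 3: (9, -7, -2)
  hex 4: (8, -6, -2)
  hex 5: (7, -6, -1)
Sorted: 6 hexes.

Answer: 7 -7 0
7 -6 -1
8 -8 0
8 -6 -2
9 -8 -1
9 -7 -2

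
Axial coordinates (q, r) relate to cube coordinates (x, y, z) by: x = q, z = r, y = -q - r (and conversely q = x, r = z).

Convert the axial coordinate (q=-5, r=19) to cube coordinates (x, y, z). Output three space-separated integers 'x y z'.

Answer: -5 -14 19

Derivation:
x = q = -5
z = r = 19
y = -x - z = -(-5) - (19) = -14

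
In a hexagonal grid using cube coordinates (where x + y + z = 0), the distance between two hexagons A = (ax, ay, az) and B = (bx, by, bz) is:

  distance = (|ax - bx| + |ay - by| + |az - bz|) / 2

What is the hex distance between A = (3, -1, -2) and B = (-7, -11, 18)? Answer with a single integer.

|ax - bx| = |3 - (-7)| = 10
|ay - by| = |-1 - (-11)| = 10
|az - bz| = |-2 - 18| = 20
distance = (10 + 10 + 20) / 2 = 40 / 2 = 20

Answer: 20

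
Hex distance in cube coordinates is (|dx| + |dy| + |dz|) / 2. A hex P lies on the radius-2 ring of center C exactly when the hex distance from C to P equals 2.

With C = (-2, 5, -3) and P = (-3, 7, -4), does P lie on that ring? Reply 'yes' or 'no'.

|px - cx| = |-3 - (-2)| = 1
|py - cy| = |7 - 5| = 2
|pz - cz| = |-4 - (-3)| = 1
distance = (1+2+1)/2 = 4/2 = 2
radius = 2; distance == radius -> yes

Answer: yes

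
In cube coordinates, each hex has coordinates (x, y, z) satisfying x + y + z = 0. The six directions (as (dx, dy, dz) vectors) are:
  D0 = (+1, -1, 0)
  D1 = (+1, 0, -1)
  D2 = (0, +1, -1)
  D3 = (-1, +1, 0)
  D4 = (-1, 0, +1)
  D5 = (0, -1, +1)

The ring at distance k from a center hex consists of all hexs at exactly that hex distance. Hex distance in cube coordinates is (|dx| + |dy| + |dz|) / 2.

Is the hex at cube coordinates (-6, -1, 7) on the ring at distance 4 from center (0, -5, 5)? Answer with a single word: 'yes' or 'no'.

Answer: no

Derivation:
|px - cx| = |-6 - 0| = 6
|py - cy| = |-1 - (-5)| = 4
|pz - cz| = |7 - 5| = 2
distance = (6+4+2)/2 = 12/2 = 6
radius = 4; distance != radius -> no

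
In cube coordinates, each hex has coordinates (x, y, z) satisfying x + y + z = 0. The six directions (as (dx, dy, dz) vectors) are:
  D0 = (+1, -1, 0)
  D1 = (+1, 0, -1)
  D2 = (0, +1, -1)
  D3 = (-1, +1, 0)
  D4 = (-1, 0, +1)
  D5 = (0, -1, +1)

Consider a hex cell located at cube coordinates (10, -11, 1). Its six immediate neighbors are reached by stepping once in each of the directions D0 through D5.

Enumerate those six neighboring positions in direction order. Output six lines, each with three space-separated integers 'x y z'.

Answer: 11 -12 1
11 -11 0
10 -10 0
9 -10 1
9 -11 2
10 -12 2

Derivation:
Center: (10, -11, 1). Add each direction:
  D0: (10, -11, 1) + (1, -1, 0) = (11, -12, 1)
  D1: (10, -11, 1) + (1, 0, -1) = (11, -11, 0)
  D2: (10, -11, 1) + (0, 1, -1) = (10, -10, 0)
  D3: (10, -11, 1) + (-1, 1, 0) = (9, -10, 1)
  D4: (10, -11, 1) + (-1, 0, 1) = (9, -11, 2)
  D5: (10, -11, 1) + (0, -1, 1) = (10, -12, 2)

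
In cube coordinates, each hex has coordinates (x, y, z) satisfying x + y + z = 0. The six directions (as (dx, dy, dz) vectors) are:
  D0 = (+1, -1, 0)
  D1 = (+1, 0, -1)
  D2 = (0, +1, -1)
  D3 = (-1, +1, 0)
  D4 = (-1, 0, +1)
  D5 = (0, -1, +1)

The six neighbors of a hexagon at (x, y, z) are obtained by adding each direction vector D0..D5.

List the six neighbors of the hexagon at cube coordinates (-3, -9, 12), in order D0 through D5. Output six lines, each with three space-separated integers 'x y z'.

Center: (-3, -9, 12). Add each direction:
  D0: (-3, -9, 12) + (1, -1, 0) = (-2, -10, 12)
  D1: (-3, -9, 12) + (1, 0, -1) = (-2, -9, 11)
  D2: (-3, -9, 12) + (0, 1, -1) = (-3, -8, 11)
  D3: (-3, -9, 12) + (-1, 1, 0) = (-4, -8, 12)
  D4: (-3, -9, 12) + (-1, 0, 1) = (-4, -9, 13)
  D5: (-3, -9, 12) + (0, -1, 1) = (-3, -10, 13)

Answer: -2 -10 12
-2 -9 11
-3 -8 11
-4 -8 12
-4 -9 13
-3 -10 13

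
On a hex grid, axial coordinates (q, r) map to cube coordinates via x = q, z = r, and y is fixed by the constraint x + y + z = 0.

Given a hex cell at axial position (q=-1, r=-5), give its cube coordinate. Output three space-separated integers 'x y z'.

Answer: -1 6 -5

Derivation:
x = q = -1
z = r = -5
y = -x - z = -(-1) - (-5) = 6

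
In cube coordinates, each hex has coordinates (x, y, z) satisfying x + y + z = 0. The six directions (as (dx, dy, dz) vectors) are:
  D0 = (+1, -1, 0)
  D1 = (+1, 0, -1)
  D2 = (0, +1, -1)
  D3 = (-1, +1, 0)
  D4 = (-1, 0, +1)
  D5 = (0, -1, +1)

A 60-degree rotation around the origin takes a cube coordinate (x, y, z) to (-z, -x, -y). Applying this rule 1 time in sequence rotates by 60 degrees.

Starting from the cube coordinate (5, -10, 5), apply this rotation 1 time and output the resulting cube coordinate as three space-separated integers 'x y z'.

Start: (5, -10, 5)
Step 1: (5, -10, 5) -> (-(5), -(5), -(-10)) = (-5, -5, 10)

Answer: -5 -5 10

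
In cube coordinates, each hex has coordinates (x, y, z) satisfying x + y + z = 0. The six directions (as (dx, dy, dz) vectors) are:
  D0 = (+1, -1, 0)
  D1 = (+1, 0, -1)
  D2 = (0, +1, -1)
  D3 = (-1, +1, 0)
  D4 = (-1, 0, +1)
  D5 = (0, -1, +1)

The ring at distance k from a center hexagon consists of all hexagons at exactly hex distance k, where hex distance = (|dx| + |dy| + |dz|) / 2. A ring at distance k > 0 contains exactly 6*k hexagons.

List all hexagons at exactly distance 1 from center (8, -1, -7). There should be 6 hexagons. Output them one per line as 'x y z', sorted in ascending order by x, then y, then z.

Walk ring at distance 1 from (8, -1, -7):
Start at center + D4*1 = (7, -1, -6)
  hex 0: (7, -1, -6)
  hex 1: (8, -2, -6)
  hex 2: (9, -2, -7)
  hex 3: (9, -1, -8)
  hex 4: (8, 0, -8)
  hex 5: (7, 0, -7)
Sorted: 6 hexes.

Answer: 7 -1 -6
7 0 -7
8 -2 -6
8 0 -8
9 -2 -7
9 -1 -8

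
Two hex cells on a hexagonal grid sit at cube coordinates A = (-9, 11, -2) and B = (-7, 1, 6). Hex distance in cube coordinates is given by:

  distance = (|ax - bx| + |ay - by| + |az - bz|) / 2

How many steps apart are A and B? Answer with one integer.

Answer: 10

Derivation:
|ax - bx| = |-9 - (-7)| = 2
|ay - by| = |11 - 1| = 10
|az - bz| = |-2 - 6| = 8
distance = (2 + 10 + 8) / 2 = 20 / 2 = 10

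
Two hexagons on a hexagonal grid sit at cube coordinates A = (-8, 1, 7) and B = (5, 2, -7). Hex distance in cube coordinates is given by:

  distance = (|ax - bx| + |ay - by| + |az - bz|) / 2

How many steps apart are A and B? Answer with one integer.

Answer: 14

Derivation:
|ax - bx| = |-8 - 5| = 13
|ay - by| = |1 - 2| = 1
|az - bz| = |7 - (-7)| = 14
distance = (13 + 1 + 14) / 2 = 28 / 2 = 14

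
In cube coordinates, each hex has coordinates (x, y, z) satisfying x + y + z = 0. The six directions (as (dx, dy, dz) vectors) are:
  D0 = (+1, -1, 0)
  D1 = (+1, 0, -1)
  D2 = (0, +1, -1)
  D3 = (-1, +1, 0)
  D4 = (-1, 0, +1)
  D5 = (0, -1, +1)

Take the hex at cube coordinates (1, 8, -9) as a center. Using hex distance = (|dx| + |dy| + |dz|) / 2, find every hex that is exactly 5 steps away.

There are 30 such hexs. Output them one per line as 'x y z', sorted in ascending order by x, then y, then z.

Answer: -4 8 -4
-4 9 -5
-4 10 -6
-4 11 -7
-4 12 -8
-4 13 -9
-3 7 -4
-3 13 -10
-2 6 -4
-2 13 -11
-1 5 -4
-1 13 -12
0 4 -4
0 13 -13
1 3 -4
1 13 -14
2 3 -5
2 12 -14
3 3 -6
3 11 -14
4 3 -7
4 10 -14
5 3 -8
5 9 -14
6 3 -9
6 4 -10
6 5 -11
6 6 -12
6 7 -13
6 8 -14

Derivation:
Walk ring at distance 5 from (1, 8, -9):
Start at center + D4*5 = (-4, 8, -4)
  hex 0: (-4, 8, -4)
  hex 1: (-3, 7, -4)
  hex 2: (-2, 6, -4)
  hex 3: (-1, 5, -4)
  hex 4: (0, 4, -4)
  hex 5: (1, 3, -4)
  hex 6: (2, 3, -5)
  hex 7: (3, 3, -6)
  hex 8: (4, 3, -7)
  hex 9: (5, 3, -8)
  hex 10: (6, 3, -9)
  hex 11: (6, 4, -10)
  hex 12: (6, 5, -11)
  hex 13: (6, 6, -12)
  hex 14: (6, 7, -13)
  hex 15: (6, 8, -14)
  hex 16: (5, 9, -14)
  hex 17: (4, 10, -14)
  hex 18: (3, 11, -14)
  hex 19: (2, 12, -14)
  hex 20: (1, 13, -14)
  hex 21: (0, 13, -13)
  hex 22: (-1, 13, -12)
  hex 23: (-2, 13, -11)
  hex 24: (-3, 13, -10)
  hex 25: (-4, 13, -9)
  hex 26: (-4, 12, -8)
  hex 27: (-4, 11, -7)
  hex 28: (-4, 10, -6)
  hex 29: (-4, 9, -5)
Sorted: 30 hexes.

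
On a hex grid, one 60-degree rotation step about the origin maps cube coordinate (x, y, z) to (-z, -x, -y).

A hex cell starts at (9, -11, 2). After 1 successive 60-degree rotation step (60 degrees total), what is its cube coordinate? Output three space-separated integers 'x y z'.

Answer: -2 -9 11

Derivation:
Start: (9, -11, 2)
Step 1: (9, -11, 2) -> (-(2), -(9), -(-11)) = (-2, -9, 11)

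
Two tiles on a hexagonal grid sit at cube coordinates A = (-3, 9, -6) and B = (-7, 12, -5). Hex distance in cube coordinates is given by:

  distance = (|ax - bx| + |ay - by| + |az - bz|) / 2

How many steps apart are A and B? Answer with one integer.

|ax - bx| = |-3 - (-7)| = 4
|ay - by| = |9 - 12| = 3
|az - bz| = |-6 - (-5)| = 1
distance = (4 + 3 + 1) / 2 = 8 / 2 = 4

Answer: 4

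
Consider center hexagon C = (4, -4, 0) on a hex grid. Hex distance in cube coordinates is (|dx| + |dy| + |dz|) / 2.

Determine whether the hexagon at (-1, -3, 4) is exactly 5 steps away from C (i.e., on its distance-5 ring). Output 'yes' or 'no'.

Answer: yes

Derivation:
|px - cx| = |-1 - 4| = 5
|py - cy| = |-3 - (-4)| = 1
|pz - cz| = |4 - 0| = 4
distance = (5+1+4)/2 = 10/2 = 5
radius = 5; distance == radius -> yes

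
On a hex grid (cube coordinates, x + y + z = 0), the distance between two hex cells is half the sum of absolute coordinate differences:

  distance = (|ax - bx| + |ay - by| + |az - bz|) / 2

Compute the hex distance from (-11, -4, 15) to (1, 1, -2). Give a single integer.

|ax - bx| = |-11 - 1| = 12
|ay - by| = |-4 - 1| = 5
|az - bz| = |15 - (-2)| = 17
distance = (12 + 5 + 17) / 2 = 34 / 2 = 17

Answer: 17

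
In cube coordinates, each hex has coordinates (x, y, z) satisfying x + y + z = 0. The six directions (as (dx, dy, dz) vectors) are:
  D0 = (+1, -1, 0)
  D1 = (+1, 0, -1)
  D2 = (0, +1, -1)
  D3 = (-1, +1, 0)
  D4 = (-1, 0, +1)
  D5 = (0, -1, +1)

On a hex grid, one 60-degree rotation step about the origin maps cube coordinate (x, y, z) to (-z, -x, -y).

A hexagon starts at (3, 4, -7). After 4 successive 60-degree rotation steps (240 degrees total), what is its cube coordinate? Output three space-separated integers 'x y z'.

Start: (3, 4, -7)
Step 1: (3, 4, -7) -> (-(-7), -(3), -(4)) = (7, -3, -4)
Step 2: (7, -3, -4) -> (-(-4), -(7), -(-3)) = (4, -7, 3)
Step 3: (4, -7, 3) -> (-(3), -(4), -(-7)) = (-3, -4, 7)
Step 4: (-3, -4, 7) -> (-(7), -(-3), -(-4)) = (-7, 3, 4)

Answer: -7 3 4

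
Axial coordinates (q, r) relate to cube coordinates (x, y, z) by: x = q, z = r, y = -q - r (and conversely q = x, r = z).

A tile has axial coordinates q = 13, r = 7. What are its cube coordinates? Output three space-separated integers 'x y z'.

x = q = 13
z = r = 7
y = -x - z = -(13) - (7) = -20

Answer: 13 -20 7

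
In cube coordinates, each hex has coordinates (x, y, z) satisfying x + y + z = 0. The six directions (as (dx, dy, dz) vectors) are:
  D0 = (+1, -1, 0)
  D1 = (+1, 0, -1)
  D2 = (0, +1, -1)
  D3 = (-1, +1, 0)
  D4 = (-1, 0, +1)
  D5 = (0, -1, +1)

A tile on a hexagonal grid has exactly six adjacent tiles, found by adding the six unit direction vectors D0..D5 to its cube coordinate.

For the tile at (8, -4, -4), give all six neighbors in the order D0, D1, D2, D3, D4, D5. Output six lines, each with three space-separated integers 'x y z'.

Answer: 9 -5 -4
9 -4 -5
8 -3 -5
7 -3 -4
7 -4 -3
8 -5 -3

Derivation:
Center: (8, -4, -4). Add each direction:
  D0: (8, -4, -4) + (1, -1, 0) = (9, -5, -4)
  D1: (8, -4, -4) + (1, 0, -1) = (9, -4, -5)
  D2: (8, -4, -4) + (0, 1, -1) = (8, -3, -5)
  D3: (8, -4, -4) + (-1, 1, 0) = (7, -3, -4)
  D4: (8, -4, -4) + (-1, 0, 1) = (7, -4, -3)
  D5: (8, -4, -4) + (0, -1, 1) = (8, -5, -3)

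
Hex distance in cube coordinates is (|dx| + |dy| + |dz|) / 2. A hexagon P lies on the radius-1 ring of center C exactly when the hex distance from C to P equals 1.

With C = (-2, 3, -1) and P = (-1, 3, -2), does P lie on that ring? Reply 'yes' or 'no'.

|px - cx| = |-1 - (-2)| = 1
|py - cy| = |3 - 3| = 0
|pz - cz| = |-2 - (-1)| = 1
distance = (1+0+1)/2 = 2/2 = 1
radius = 1; distance == radius -> yes

Answer: yes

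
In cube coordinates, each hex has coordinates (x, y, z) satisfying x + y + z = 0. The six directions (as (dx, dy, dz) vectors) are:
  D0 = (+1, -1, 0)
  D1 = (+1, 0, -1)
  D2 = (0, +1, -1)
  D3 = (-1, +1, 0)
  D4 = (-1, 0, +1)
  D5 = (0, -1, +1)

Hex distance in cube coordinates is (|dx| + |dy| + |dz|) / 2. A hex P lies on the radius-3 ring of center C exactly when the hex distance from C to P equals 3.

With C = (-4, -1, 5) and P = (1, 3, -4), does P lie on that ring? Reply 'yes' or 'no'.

|px - cx| = |1 - (-4)| = 5
|py - cy| = |3 - (-1)| = 4
|pz - cz| = |-4 - 5| = 9
distance = (5+4+9)/2 = 18/2 = 9
radius = 3; distance != radius -> no

Answer: no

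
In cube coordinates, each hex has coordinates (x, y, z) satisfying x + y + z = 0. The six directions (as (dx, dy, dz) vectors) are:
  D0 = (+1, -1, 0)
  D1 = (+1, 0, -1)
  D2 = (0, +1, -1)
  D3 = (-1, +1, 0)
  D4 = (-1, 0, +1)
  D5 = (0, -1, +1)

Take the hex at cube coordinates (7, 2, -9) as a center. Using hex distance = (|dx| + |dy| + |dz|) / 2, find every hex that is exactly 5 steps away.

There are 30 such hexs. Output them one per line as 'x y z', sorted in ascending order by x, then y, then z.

Answer: 2 2 -4
2 3 -5
2 4 -6
2 5 -7
2 6 -8
2 7 -9
3 1 -4
3 7 -10
4 0 -4
4 7 -11
5 -1 -4
5 7 -12
6 -2 -4
6 7 -13
7 -3 -4
7 7 -14
8 -3 -5
8 6 -14
9 -3 -6
9 5 -14
10 -3 -7
10 4 -14
11 -3 -8
11 3 -14
12 -3 -9
12 -2 -10
12 -1 -11
12 0 -12
12 1 -13
12 2 -14

Derivation:
Walk ring at distance 5 from (7, 2, -9):
Start at center + D4*5 = (2, 2, -4)
  hex 0: (2, 2, -4)
  hex 1: (3, 1, -4)
  hex 2: (4, 0, -4)
  hex 3: (5, -1, -4)
  hex 4: (6, -2, -4)
  hex 5: (7, -3, -4)
  hex 6: (8, -3, -5)
  hex 7: (9, -3, -6)
  hex 8: (10, -3, -7)
  hex 9: (11, -3, -8)
  hex 10: (12, -3, -9)
  hex 11: (12, -2, -10)
  hex 12: (12, -1, -11)
  hex 13: (12, 0, -12)
  hex 14: (12, 1, -13)
  hex 15: (12, 2, -14)
  hex 16: (11, 3, -14)
  hex 17: (10, 4, -14)
  hex 18: (9, 5, -14)
  hex 19: (8, 6, -14)
  hex 20: (7, 7, -14)
  hex 21: (6, 7, -13)
  hex 22: (5, 7, -12)
  hex 23: (4, 7, -11)
  hex 24: (3, 7, -10)
  hex 25: (2, 7, -9)
  hex 26: (2, 6, -8)
  hex 27: (2, 5, -7)
  hex 28: (2, 4, -6)
  hex 29: (2, 3, -5)
Sorted: 30 hexes.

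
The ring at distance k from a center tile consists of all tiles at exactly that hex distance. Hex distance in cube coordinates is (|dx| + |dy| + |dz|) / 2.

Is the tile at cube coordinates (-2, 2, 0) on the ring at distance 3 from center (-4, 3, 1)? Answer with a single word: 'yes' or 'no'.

Answer: no

Derivation:
|px - cx| = |-2 - (-4)| = 2
|py - cy| = |2 - 3| = 1
|pz - cz| = |0 - 1| = 1
distance = (2+1+1)/2 = 4/2 = 2
radius = 3; distance != radius -> no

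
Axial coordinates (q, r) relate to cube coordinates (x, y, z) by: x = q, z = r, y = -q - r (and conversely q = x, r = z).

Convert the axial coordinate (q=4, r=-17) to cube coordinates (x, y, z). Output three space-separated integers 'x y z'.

x = q = 4
z = r = -17
y = -x - z = -(4) - (-17) = 13

Answer: 4 13 -17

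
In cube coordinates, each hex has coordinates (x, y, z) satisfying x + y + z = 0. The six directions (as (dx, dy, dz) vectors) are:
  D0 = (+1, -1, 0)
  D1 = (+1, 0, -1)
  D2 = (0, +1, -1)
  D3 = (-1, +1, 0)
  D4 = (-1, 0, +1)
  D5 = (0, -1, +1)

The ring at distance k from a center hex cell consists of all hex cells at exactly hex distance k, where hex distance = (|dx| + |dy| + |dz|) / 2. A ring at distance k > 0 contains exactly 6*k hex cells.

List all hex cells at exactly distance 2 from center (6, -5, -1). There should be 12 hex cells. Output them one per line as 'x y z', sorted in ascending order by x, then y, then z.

Walk ring at distance 2 from (6, -5, -1):
Start at center + D4*2 = (4, -5, 1)
  hex 0: (4, -5, 1)
  hex 1: (5, -6, 1)
  hex 2: (6, -7, 1)
  hex 3: (7, -7, 0)
  hex 4: (8, -7, -1)
  hex 5: (8, -6, -2)
  hex 6: (8, -5, -3)
  hex 7: (7, -4, -3)
  hex 8: (6, -3, -3)
  hex 9: (5, -3, -2)
  hex 10: (4, -3, -1)
  hex 11: (4, -4, 0)
Sorted: 12 hexes.

Answer: 4 -5 1
4 -4 0
4 -3 -1
5 -6 1
5 -3 -2
6 -7 1
6 -3 -3
7 -7 0
7 -4 -3
8 -7 -1
8 -6 -2
8 -5 -3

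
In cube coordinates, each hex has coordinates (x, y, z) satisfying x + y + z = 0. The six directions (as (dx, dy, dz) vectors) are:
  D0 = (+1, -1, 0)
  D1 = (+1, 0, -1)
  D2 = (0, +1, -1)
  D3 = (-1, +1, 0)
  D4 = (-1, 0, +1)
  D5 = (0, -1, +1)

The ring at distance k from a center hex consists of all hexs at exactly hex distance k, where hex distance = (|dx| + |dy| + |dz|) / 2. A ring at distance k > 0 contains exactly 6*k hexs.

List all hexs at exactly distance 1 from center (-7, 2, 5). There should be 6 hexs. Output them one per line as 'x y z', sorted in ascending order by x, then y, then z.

Walk ring at distance 1 from (-7, 2, 5):
Start at center + D4*1 = (-8, 2, 6)
  hex 0: (-8, 2, 6)
  hex 1: (-7, 1, 6)
  hex 2: (-6, 1, 5)
  hex 3: (-6, 2, 4)
  hex 4: (-7, 3, 4)
  hex 5: (-8, 3, 5)
Sorted: 6 hexes.

Answer: -8 2 6
-8 3 5
-7 1 6
-7 3 4
-6 1 5
-6 2 4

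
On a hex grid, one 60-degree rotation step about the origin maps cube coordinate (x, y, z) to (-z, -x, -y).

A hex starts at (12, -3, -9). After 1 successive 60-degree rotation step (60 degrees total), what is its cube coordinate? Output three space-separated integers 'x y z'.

Start: (12, -3, -9)
Step 1: (12, -3, -9) -> (-(-9), -(12), -(-3)) = (9, -12, 3)

Answer: 9 -12 3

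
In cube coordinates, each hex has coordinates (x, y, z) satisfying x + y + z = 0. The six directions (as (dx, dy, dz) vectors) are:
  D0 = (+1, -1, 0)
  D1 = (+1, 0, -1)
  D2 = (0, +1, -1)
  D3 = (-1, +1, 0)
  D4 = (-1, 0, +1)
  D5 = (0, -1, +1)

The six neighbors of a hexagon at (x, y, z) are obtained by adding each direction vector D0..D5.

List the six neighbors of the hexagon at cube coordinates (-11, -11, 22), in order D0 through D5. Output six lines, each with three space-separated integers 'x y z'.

Answer: -10 -12 22
-10 -11 21
-11 -10 21
-12 -10 22
-12 -11 23
-11 -12 23

Derivation:
Center: (-11, -11, 22). Add each direction:
  D0: (-11, -11, 22) + (1, -1, 0) = (-10, -12, 22)
  D1: (-11, -11, 22) + (1, 0, -1) = (-10, -11, 21)
  D2: (-11, -11, 22) + (0, 1, -1) = (-11, -10, 21)
  D3: (-11, -11, 22) + (-1, 1, 0) = (-12, -10, 22)
  D4: (-11, -11, 22) + (-1, 0, 1) = (-12, -11, 23)
  D5: (-11, -11, 22) + (0, -1, 1) = (-11, -12, 23)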